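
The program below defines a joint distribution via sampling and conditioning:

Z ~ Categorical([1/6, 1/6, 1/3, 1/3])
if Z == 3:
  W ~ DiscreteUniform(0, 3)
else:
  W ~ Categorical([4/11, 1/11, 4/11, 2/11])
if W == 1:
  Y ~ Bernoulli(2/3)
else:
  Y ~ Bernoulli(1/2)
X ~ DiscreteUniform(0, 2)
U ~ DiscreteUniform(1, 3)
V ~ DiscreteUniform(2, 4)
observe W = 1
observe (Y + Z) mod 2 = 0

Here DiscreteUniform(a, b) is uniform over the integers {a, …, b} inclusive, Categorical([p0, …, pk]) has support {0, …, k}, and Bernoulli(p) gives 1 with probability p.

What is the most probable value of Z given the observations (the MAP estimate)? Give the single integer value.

argmax_v P(Z = v | obs) = 3

Enumerate traces; 108 have nonzero weight after conditioning:
  (Z=0, W=1, Y=0, X=0, U=1, V=2) weight 1/5346
  (Z=0, W=1, Y=0, X=0, U=1, V=3) weight 1/5346
  (Z=0, W=1, Y=0, X=0, U=1, V=4) weight 1/5346
  (Z=0, W=1, Y=0, X=0, U=2, V=2) weight 1/5346
  (Z=0, W=1, Y=0, X=0, U=2, V=3) weight 1/5346
  (Z=0, W=1, Y=0, X=0, U=2, V=4) weight 1/5346
  (Z=0, W=1, Y=0, X=0, U=3, V=2) weight 1/5346
  (Z=0, W=1, Y=0, X=0, U=3, V=3) weight 1/5346
  (Z=1, W=1, Y=1, X=0, U=1, V=2) weight 1/2673
  (Z=2, W=1, Y=0, X=0, U=1, V=2) weight 1/2673
  … 98 more
Group by Z:
  weight(Z=0) = 1/198
  weight(Z=1) = 1/99
  weight(Z=2) = 1/99
  weight(Z=3) = 1/18
Total weight = 1/198 + 1/99 + 1/99 + 1/18 = 8/99
P(Z=0 | obs) = 1/198 / 8/99 = 1/16
P(Z=1 | obs) = 1/99 / 8/99 = 1/8
P(Z=2 | obs) = 1/99 / 8/99 = 1/8
P(Z=3 | obs) = 1/18 / 8/99 = 11/16
argmax = 3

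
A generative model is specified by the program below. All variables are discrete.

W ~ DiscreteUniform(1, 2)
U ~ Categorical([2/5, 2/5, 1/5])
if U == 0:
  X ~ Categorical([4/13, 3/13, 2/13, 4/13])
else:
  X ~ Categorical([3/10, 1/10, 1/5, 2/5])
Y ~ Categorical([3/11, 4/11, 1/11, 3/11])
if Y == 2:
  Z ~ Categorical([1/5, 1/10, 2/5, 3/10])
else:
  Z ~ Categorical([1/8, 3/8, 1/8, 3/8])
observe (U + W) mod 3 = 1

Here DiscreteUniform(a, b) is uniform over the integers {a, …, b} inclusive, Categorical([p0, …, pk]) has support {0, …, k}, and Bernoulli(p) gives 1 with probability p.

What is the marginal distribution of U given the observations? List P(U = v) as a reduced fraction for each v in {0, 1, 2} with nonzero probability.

Enumerate traces; 128 have nonzero weight after conditioning:
  (W=1, U=0, X=0, Y=0, Z=0) weight 3/1430
  (W=1, U=0, X=0, Y=0, Z=1) weight 9/1430
  (W=1, U=0, X=0, Y=0, Z=2) weight 3/1430
  (W=1, U=0, X=0, Y=0, Z=3) weight 9/1430
  (W=1, U=0, X=0, Y=1, Z=0) weight 2/715
  (W=1, U=0, X=0, Y=1, Z=1) weight 6/715
  (W=1, U=0, X=0, Y=1, Z=2) weight 2/715
  (W=1, U=0, X=0, Y=1, Z=3) weight 6/715
  (W=2, U=2, X=0, Y=0, Z=0) weight 9/8800
  … 119 more
Group by U:
  weight(U=0) = 1/5
  weight(U=2) = 1/10
Total weight = 1/5 + 1/10 = 3/10
P(U=0 | obs) = 1/5 / 3/10 = 2/3
P(U=2 | obs) = 1/10 / 3/10 = 1/3

P(U=0) = 2/3, P(U=2) = 1/3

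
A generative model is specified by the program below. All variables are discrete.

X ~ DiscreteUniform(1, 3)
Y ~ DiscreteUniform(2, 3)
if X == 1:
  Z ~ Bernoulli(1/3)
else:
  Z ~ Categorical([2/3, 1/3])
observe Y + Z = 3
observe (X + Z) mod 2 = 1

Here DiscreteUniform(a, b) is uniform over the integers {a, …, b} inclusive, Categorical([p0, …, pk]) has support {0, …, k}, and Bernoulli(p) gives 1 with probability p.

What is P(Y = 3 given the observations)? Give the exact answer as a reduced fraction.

P(Y = 3 | obs) = 4/5

Enumerate traces; 3 have nonzero weight after conditioning:
  (X=1, Y=3, Z=0) weight 1/9
  (X=2, Y=2, Z=1) weight 1/18
  (X=3, Y=3, Z=0) weight 1/9
Group by Y:
  weight(Y=2) = 1/18
  weight(Y=3) = 2/9
Total weight = 1/18 + 2/9 = 5/18
P(Y=2 | obs) = 1/18 / 5/18 = 1/5
P(Y=3 | obs) = 2/9 / 5/18 = 4/5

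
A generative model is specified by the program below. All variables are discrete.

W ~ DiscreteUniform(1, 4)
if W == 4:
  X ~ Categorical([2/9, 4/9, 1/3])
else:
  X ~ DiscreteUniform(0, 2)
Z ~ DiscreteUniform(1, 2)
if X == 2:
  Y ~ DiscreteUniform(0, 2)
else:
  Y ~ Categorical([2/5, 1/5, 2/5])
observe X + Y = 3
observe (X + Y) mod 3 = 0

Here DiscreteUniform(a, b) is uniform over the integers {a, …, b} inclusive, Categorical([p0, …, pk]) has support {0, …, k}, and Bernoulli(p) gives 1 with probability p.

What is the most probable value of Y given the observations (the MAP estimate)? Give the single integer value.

Enumerate traces; 16 have nonzero weight after conditioning:
  (W=1, X=1, Z=1, Y=2) weight 1/60
  (W=1, X=1, Z=2, Y=2) weight 1/60
  (W=1, X=2, Z=1, Y=1) weight 1/72
  (W=1, X=2, Z=2, Y=1) weight 1/72
  (W=2, X=1, Z=1, Y=2) weight 1/60
  (W=2, X=1, Z=2, Y=2) weight 1/60
  (W=2, X=2, Z=1, Y=1) weight 1/72
  (W=2, X=2, Z=2, Y=1) weight 1/72
  … 8 more
Group by Y:
  weight(Y=1) = 1/9
  weight(Y=2) = 13/90
Total weight = 1/9 + 13/90 = 23/90
P(Y=1 | obs) = 1/9 / 23/90 = 10/23
P(Y=2 | obs) = 13/90 / 23/90 = 13/23
argmax = 2

argmax_v P(Y = v | obs) = 2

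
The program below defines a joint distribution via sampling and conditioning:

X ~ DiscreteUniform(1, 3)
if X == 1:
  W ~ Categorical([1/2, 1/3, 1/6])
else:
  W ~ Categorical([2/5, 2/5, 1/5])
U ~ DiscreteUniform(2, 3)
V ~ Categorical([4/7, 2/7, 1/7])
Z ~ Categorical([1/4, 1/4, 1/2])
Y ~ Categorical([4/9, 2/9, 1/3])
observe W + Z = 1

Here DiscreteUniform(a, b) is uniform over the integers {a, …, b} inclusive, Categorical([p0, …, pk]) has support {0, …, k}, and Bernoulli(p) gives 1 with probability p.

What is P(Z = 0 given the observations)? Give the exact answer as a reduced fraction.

P(Z = 0 | obs) = 34/73

Enumerate traces; 108 have nonzero weight after conditioning:
  (X=1, W=0, U=2, V=0, Z=1, Y=0) weight 1/189
  (X=1, W=0, U=2, V=0, Z=1, Y=1) weight 1/378
  (X=1, W=0, U=2, V=0, Z=1, Y=2) weight 1/252
  (X=1, W=0, U=2, V=1, Z=1, Y=0) weight 1/378
  (X=1, W=0, U=2, V=1, Z=1, Y=1) weight 1/756
  (X=1, W=0, U=2, V=1, Z=1, Y=2) weight 1/504
  (X=1, W=0, U=2, V=2, Z=1, Y=0) weight 1/756
  (X=1, W=0, U=2, V=2, Z=1, Y=1) weight 1/1512
  (X=1, W=1, U=2, V=0, Z=0, Y=0) weight 2/567
  … 99 more
Group by Z:
  weight(Z=0) = 17/180
  weight(Z=1) = 13/120
Total weight = 17/180 + 13/120 = 73/360
P(Z=0 | obs) = 17/180 / 73/360 = 34/73
P(Z=1 | obs) = 13/120 / 73/360 = 39/73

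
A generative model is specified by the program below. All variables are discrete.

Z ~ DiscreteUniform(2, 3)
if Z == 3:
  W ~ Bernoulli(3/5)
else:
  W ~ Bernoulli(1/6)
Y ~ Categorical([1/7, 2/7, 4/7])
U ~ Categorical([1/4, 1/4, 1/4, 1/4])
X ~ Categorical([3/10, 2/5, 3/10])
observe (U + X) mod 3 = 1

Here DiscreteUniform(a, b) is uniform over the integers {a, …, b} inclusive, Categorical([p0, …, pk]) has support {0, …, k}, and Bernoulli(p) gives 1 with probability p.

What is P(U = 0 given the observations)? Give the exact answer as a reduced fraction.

P(U = 0 | obs) = 2/7

Enumerate traces; 48 have nonzero weight after conditioning:
  (Z=2, W=0, Y=0, U=0, X=1) weight 1/168
  (Z=2, W=0, Y=0, U=1, X=0) weight 1/224
  (Z=2, W=0, Y=0, U=2, X=2) weight 1/224
  (Z=2, W=0, Y=0, U=3, X=1) weight 1/168
  (Z=2, W=0, Y=1, U=0, X=1) weight 1/84
  (Z=2, W=0, Y=1, U=1, X=0) weight 1/112
  (Z=2, W=0, Y=1, U=2, X=2) weight 1/112
  (Z=2, W=0, Y=1, U=3, X=1) weight 1/84
  … 40 more
Group by U:
  weight(U=0) = 1/10
  weight(U=1) = 3/40
  weight(U=2) = 3/40
  weight(U=3) = 1/10
Total weight = 1/10 + 3/40 + 3/40 + 1/10 = 7/20
P(U=0 | obs) = 1/10 / 7/20 = 2/7
P(U=1 | obs) = 3/40 / 7/20 = 3/14
P(U=2 | obs) = 3/40 / 7/20 = 3/14
P(U=3 | obs) = 1/10 / 7/20 = 2/7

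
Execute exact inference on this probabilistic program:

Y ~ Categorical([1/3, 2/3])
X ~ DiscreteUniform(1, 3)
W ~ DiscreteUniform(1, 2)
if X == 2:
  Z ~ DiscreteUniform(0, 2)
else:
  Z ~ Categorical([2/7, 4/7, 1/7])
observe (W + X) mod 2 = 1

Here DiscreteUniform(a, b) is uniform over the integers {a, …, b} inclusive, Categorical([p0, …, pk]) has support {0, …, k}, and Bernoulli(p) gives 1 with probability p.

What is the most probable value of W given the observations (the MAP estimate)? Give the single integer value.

Enumerate traces; 18 have nonzero weight after conditioning:
  (Y=0, X=1, W=2, Z=0) weight 1/63
  (Y=0, X=1, W=2, Z=1) weight 2/63
  (Y=0, X=1, W=2, Z=2) weight 1/126
  (Y=0, X=2, W=1, Z=0) weight 1/54
  (Y=0, X=2, W=1, Z=1) weight 1/54
  (Y=0, X=2, W=1, Z=2) weight 1/54
  (Y=0, X=3, W=2, Z=0) weight 1/63
  (Y=0, X=3, W=2, Z=1) weight 2/63
  … 10 more
Group by W:
  weight(W=1) = 1/6
  weight(W=2) = 1/3
Total weight = 1/6 + 1/3 = 1/2
P(W=1 | obs) = 1/6 / 1/2 = 1/3
P(W=2 | obs) = 1/3 / 1/2 = 2/3
argmax = 2

argmax_v P(W = v | obs) = 2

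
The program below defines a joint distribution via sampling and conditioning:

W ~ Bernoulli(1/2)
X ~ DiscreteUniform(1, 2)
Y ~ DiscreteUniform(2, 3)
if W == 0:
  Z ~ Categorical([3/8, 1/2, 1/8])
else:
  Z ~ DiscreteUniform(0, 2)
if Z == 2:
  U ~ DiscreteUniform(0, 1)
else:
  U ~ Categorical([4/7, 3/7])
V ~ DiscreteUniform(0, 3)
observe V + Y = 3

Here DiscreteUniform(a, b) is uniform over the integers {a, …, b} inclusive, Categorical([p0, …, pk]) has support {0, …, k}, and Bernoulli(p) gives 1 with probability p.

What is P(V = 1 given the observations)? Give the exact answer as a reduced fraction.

Enumerate traces; 48 have nonzero weight after conditioning:
  (W=0, X=1, Y=2, Z=0, U=0, V=1) weight 3/448
  (W=0, X=1, Y=2, Z=0, U=1, V=1) weight 9/1792
  (W=0, X=1, Y=2, Z=1, U=0, V=1) weight 1/112
  (W=0, X=1, Y=2, Z=1, U=1, V=1) weight 3/448
  (W=0, X=1, Y=2, Z=2, U=0, V=1) weight 1/512
  (W=0, X=1, Y=2, Z=2, U=1, V=1) weight 1/512
  (W=0, X=1, Y=3, Z=0, U=0, V=0) weight 3/448
  (W=0, X=1, Y=3, Z=0, U=1, V=0) weight 9/1792
  … 40 more
Group by V:
  weight(V=0) = 1/8
  weight(V=1) = 1/8
Total weight = 1/8 + 1/8 = 1/4
P(V=0 | obs) = 1/8 / 1/4 = 1/2
P(V=1 | obs) = 1/8 / 1/4 = 1/2

P(V = 1 | obs) = 1/2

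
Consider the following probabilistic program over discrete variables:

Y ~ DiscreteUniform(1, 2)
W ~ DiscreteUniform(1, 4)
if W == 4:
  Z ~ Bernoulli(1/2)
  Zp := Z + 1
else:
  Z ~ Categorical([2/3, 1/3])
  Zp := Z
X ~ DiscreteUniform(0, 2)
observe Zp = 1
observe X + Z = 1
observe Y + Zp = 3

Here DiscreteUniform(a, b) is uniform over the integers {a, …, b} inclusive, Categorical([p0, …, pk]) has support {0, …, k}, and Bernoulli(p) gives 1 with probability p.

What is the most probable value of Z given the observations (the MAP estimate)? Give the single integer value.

Enumerate traces; 4 have nonzero weight after conditioning:
  (Y=2, W=1, Z=1, X=0) weight 1/72
  (Y=2, W=2, Z=1, X=0) weight 1/72
  (Y=2, W=3, Z=1, X=0) weight 1/72
  (Y=2, W=4, Z=0, X=1) weight 1/48
Group by Z:
  weight(Z=0) = 1/48
  weight(Z=1) = 1/24
Total weight = 1/48 + 1/24 = 1/16
P(Z=0 | obs) = 1/48 / 1/16 = 1/3
P(Z=1 | obs) = 1/24 / 1/16 = 2/3
argmax = 1

argmax_v P(Z = v | obs) = 1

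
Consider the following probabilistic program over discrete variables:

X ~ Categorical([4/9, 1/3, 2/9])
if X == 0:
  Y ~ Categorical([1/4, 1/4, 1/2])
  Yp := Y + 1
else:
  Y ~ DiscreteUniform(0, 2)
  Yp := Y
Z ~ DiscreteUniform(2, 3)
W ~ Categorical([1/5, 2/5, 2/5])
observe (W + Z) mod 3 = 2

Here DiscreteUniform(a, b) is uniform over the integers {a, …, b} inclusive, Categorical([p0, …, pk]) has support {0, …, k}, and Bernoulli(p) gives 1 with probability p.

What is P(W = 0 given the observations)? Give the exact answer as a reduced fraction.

P(W = 0 | obs) = 1/3

Enumerate traces; 18 have nonzero weight after conditioning:
  (X=0, Y=0, Z=2, W=0) weight 1/90
  (X=0, Y=0, Z=3, W=2) weight 1/45
  (X=0, Y=1, Z=2, W=0) weight 1/90
  (X=0, Y=1, Z=3, W=2) weight 1/45
  (X=0, Y=2, Z=2, W=0) weight 1/45
  (X=0, Y=2, Z=3, W=2) weight 2/45
  (X=1, Y=0, Z=2, W=0) weight 1/90
  (X=1, Y=0, Z=3, W=2) weight 1/45
  … 10 more
Group by W:
  weight(W=0) = 1/10
  weight(W=2) = 1/5
Total weight = 1/10 + 1/5 = 3/10
P(W=0 | obs) = 1/10 / 3/10 = 1/3
P(W=2 | obs) = 1/5 / 3/10 = 2/3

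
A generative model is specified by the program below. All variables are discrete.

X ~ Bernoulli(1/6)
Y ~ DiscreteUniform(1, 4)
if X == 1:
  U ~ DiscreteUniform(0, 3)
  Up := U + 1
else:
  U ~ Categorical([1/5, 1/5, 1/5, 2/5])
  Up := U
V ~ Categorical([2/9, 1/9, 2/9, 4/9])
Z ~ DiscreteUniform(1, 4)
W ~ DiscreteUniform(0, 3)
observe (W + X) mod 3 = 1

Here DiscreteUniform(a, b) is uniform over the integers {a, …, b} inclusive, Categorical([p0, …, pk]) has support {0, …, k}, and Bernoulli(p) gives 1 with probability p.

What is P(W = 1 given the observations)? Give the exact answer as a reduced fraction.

Enumerate traces; 768 have nonzero weight after conditioning:
  (X=0, Y=1, U=0, V=0, Z=1, W=1) weight 1/1728
  (X=0, Y=1, U=0, V=0, Z=2, W=1) weight 1/1728
  (X=0, Y=1, U=0, V=0, Z=3, W=1) weight 1/1728
  (X=0, Y=1, U=0, V=0, Z=4, W=1) weight 1/1728
  (X=0, Y=1, U=0, V=1, Z=1, W=1) weight 1/3456
  (X=0, Y=1, U=0, V=1, Z=2, W=1) weight 1/3456
  (X=0, Y=1, U=0, V=1, Z=3, W=1) weight 1/3456
  (X=0, Y=1, U=0, V=1, Z=4, W=1) weight 1/3456
  (X=1, Y=1, U=0, V=0, Z=1, W=0) weight 1/6912
  (X=1, Y=1, U=0, V=0, Z=1, W=3) weight 1/6912
  … 758 more
Group by W:
  weight(W=0) = 1/24
  weight(W=1) = 5/24
  weight(W=3) = 1/24
Total weight = 1/24 + 5/24 + 1/24 = 7/24
P(W=0 | obs) = 1/24 / 7/24 = 1/7
P(W=1 | obs) = 5/24 / 7/24 = 5/7
P(W=3 | obs) = 1/24 / 7/24 = 1/7

P(W = 1 | obs) = 5/7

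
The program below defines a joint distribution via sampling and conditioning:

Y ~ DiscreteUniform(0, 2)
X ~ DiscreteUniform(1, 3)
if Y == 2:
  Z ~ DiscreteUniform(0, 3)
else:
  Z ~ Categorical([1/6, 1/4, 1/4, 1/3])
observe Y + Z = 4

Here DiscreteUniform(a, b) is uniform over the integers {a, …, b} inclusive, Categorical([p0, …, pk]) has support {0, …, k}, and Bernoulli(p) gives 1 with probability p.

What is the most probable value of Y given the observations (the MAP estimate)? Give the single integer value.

argmax_v P(Y = v | obs) = 1

Enumerate traces; 6 have nonzero weight after conditioning:
  (Y=1, X=1, Z=3) weight 1/27
  (Y=1, X=2, Z=3) weight 1/27
  (Y=1, X=3, Z=3) weight 1/27
  (Y=2, X=1, Z=2) weight 1/36
  (Y=2, X=2, Z=2) weight 1/36
  (Y=2, X=3, Z=2) weight 1/36
Group by Y:
  weight(Y=1) = 1/9
  weight(Y=2) = 1/12
Total weight = 1/9 + 1/12 = 7/36
P(Y=1 | obs) = 1/9 / 7/36 = 4/7
P(Y=2 | obs) = 1/12 / 7/36 = 3/7
argmax = 1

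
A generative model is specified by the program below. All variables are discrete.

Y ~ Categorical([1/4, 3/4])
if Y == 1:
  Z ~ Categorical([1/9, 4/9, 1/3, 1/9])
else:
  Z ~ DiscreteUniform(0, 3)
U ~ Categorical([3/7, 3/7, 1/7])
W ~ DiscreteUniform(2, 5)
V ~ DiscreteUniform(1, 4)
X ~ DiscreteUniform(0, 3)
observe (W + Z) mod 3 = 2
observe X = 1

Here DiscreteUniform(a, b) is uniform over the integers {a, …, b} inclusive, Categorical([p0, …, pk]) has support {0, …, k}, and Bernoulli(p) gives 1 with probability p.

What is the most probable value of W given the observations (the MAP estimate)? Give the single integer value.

argmax_v P(W = v | obs) = 4

Enumerate traces; 144 have nonzero weight after conditioning:
  (Y=0, Z=0, U=0, W=2, V=1, X=1) weight 3/7168
  (Y=0, Z=0, U=0, W=2, V=2, X=1) weight 3/7168
  (Y=0, Z=0, U=0, W=2, V=3, X=1) weight 3/7168
  (Y=0, Z=0, U=0, W=2, V=4, X=1) weight 3/7168
  (Y=0, Z=0, U=0, W=5, V=1, X=1) weight 3/7168
  (Y=0, Z=0, U=0, W=5, V=2, X=1) weight 3/7168
  (Y=0, Z=0, U=0, W=5, V=3, X=1) weight 3/7168
  (Y=0, Z=0, U=0, W=5, V=4, X=1) weight 3/7168
  (Y=0, Z=1, U=0, W=4, V=1, X=1) weight 3/7168
  (Y=0, Z=2, U=0, W=3, V=1, X=1) weight 3/7168
  … 134 more
Group by W:
  weight(W=2) = 7/384
  weight(W=3) = 5/256
  weight(W=4) = 19/768
  weight(W=5) = 7/384
Total weight = 7/384 + 5/256 + 19/768 + 7/384 = 31/384
P(W=2 | obs) = 7/384 / 31/384 = 7/31
P(W=3 | obs) = 5/256 / 31/384 = 15/62
P(W=4 | obs) = 19/768 / 31/384 = 19/62
P(W=5 | obs) = 7/384 / 31/384 = 7/31
argmax = 4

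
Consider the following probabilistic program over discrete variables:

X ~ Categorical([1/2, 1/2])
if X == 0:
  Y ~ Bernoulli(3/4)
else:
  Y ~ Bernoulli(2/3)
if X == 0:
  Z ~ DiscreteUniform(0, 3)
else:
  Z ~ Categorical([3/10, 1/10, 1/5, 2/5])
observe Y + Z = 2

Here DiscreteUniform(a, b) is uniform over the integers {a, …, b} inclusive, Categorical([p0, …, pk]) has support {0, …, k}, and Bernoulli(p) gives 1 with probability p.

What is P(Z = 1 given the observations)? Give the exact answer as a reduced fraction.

Enumerate traces; 4 have nonzero weight after conditioning:
  (X=0, Y=0, Z=2) weight 1/32
  (X=0, Y=1, Z=1) weight 3/32
  (X=1, Y=0, Z=2) weight 1/30
  (X=1, Y=1, Z=1) weight 1/30
Group by Z:
  weight(Z=1) = 61/480
  weight(Z=2) = 31/480
Total weight = 61/480 + 31/480 = 23/120
P(Z=1 | obs) = 61/480 / 23/120 = 61/92
P(Z=2 | obs) = 31/480 / 23/120 = 31/92

P(Z = 1 | obs) = 61/92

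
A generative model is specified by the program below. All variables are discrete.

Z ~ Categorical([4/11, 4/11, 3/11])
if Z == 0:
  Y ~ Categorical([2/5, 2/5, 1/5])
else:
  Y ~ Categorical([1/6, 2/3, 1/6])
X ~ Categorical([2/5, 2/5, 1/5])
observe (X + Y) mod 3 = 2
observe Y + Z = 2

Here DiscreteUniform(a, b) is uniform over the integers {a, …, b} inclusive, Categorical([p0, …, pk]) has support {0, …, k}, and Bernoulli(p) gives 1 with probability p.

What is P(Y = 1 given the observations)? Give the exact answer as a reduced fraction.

Enumerate traces; 3 have nonzero weight after conditioning:
  (Z=0, Y=2, X=0) weight 8/275
  (Z=1, Y=1, X=1) weight 16/165
  (Z=2, Y=0, X=2) weight 1/110
Group by Y:
  weight(Y=0) = 1/110
  weight(Y=1) = 16/165
  weight(Y=2) = 8/275
Total weight = 1/110 + 16/165 + 8/275 = 223/1650
P(Y=0 | obs) = 1/110 / 223/1650 = 15/223
P(Y=1 | obs) = 16/165 / 223/1650 = 160/223
P(Y=2 | obs) = 8/275 / 223/1650 = 48/223

P(Y = 1 | obs) = 160/223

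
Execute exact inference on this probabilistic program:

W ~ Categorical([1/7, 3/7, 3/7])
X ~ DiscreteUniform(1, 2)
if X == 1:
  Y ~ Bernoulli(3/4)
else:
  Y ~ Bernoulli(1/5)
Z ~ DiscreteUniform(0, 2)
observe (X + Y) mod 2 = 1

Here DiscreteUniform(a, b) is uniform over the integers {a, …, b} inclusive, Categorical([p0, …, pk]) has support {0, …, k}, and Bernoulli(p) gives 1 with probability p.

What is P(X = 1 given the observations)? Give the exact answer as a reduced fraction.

Enumerate traces; 18 have nonzero weight after conditioning:
  (W=0, X=1, Y=0, Z=0) weight 1/168
  (W=0, X=1, Y=0, Z=1) weight 1/168
  (W=0, X=1, Y=0, Z=2) weight 1/168
  (W=0, X=2, Y=1, Z=0) weight 1/210
  (W=0, X=2, Y=1, Z=1) weight 1/210
  (W=0, X=2, Y=1, Z=2) weight 1/210
  (W=1, X=1, Y=0, Z=0) weight 1/56
  (W=1, X=1, Y=0, Z=1) weight 1/56
  … 10 more
Group by X:
  weight(X=1) = 1/8
  weight(X=2) = 1/10
Total weight = 1/8 + 1/10 = 9/40
P(X=1 | obs) = 1/8 / 9/40 = 5/9
P(X=2 | obs) = 1/10 / 9/40 = 4/9

P(X = 1 | obs) = 5/9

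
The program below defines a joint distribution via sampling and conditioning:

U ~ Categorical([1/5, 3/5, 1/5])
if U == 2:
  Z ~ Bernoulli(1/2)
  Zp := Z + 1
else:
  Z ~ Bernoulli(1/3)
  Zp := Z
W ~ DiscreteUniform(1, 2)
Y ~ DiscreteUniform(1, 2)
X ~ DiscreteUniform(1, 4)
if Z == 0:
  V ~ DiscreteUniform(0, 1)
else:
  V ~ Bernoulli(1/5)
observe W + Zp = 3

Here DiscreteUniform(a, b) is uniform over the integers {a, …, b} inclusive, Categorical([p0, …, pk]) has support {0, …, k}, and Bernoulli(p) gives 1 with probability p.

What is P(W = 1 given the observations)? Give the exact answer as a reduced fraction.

P(W = 1 | obs) = 3/14

Enumerate traces; 64 have nonzero weight after conditioning:
  (U=0, Z=1, W=2, Y=1, X=1, V=0) weight 1/300
  (U=0, Z=1, W=2, Y=1, X=1, V=1) weight 1/1200
  (U=0, Z=1, W=2, Y=1, X=2, V=0) weight 1/300
  (U=0, Z=1, W=2, Y=1, X=2, V=1) weight 1/1200
  (U=0, Z=1, W=2, Y=1, X=3, V=0) weight 1/300
  (U=0, Z=1, W=2, Y=1, X=3, V=1) weight 1/1200
  (U=0, Z=1, W=2, Y=1, X=4, V=0) weight 1/300
  (U=0, Z=1, W=2, Y=1, X=4, V=1) weight 1/1200
  (U=2, Z=1, W=1, Y=1, X=1, V=0) weight 1/200
  … 55 more
Group by W:
  weight(W=1) = 1/20
  weight(W=2) = 11/60
Total weight = 1/20 + 11/60 = 7/30
P(W=1 | obs) = 1/20 / 7/30 = 3/14
P(W=2 | obs) = 11/60 / 7/30 = 11/14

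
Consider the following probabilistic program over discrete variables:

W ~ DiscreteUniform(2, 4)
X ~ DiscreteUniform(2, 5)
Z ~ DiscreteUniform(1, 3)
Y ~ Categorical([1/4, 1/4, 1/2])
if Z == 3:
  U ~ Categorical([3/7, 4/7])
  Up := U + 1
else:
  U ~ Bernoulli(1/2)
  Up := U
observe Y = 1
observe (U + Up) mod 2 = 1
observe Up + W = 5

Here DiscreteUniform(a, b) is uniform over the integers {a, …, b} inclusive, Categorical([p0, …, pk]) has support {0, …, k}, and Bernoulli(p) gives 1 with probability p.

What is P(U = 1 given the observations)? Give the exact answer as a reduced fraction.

P(U = 1 | obs) = 4/7

Enumerate traces; 8 have nonzero weight after conditioning:
  (W=3, X=2, Z=3, Y=1, U=1) weight 1/252
  (W=3, X=3, Z=3, Y=1, U=1) weight 1/252
  (W=3, X=4, Z=3, Y=1, U=1) weight 1/252
  (W=3, X=5, Z=3, Y=1, U=1) weight 1/252
  (W=4, X=2, Z=3, Y=1, U=0) weight 1/336
  (W=4, X=3, Z=3, Y=1, U=0) weight 1/336
  (W=4, X=4, Z=3, Y=1, U=0) weight 1/336
  (W=4, X=5, Z=3, Y=1, U=0) weight 1/336
Group by U:
  weight(U=0) = 1/84
  weight(U=1) = 1/63
Total weight = 1/84 + 1/63 = 1/36
P(U=0 | obs) = 1/84 / 1/36 = 3/7
P(U=1 | obs) = 1/63 / 1/36 = 4/7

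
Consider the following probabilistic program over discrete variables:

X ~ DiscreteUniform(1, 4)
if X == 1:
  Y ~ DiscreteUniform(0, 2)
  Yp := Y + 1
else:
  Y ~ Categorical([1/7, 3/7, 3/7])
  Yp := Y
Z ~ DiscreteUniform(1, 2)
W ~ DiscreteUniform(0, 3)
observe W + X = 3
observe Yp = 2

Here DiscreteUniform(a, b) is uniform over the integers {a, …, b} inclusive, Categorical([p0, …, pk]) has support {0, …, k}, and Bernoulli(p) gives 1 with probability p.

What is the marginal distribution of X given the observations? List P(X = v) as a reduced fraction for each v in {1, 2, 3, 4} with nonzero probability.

P(X=1) = 7/25, P(X=2) = 9/25, P(X=3) = 9/25

Enumerate traces; 6 have nonzero weight after conditioning:
  (X=1, Y=1, Z=1, W=2) weight 1/96
  (X=1, Y=1, Z=2, W=2) weight 1/96
  (X=2, Y=2, Z=1, W=1) weight 3/224
  (X=2, Y=2, Z=2, W=1) weight 3/224
  (X=3, Y=2, Z=1, W=0) weight 3/224
  (X=3, Y=2, Z=2, W=0) weight 3/224
Group by X:
  weight(X=1) = 1/48
  weight(X=2) = 3/112
  weight(X=3) = 3/112
Total weight = 1/48 + 3/112 + 3/112 = 25/336
P(X=1 | obs) = 1/48 / 25/336 = 7/25
P(X=2 | obs) = 3/112 / 25/336 = 9/25
P(X=3 | obs) = 3/112 / 25/336 = 9/25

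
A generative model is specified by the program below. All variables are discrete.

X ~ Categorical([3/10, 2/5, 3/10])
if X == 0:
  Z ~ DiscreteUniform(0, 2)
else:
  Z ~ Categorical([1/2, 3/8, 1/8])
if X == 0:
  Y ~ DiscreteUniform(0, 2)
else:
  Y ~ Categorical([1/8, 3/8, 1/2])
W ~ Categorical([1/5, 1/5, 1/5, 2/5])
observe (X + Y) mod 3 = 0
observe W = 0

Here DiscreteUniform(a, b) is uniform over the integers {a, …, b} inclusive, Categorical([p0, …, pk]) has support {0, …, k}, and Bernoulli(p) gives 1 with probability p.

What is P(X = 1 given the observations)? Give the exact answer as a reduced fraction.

P(X = 1 | obs) = 16/33

Enumerate traces; 9 have nonzero weight after conditioning:
  (X=0, Z=0, Y=0, W=0) weight 1/150
  (X=0, Z=1, Y=0, W=0) weight 1/150
  (X=0, Z=2, Y=0, W=0) weight 1/150
  (X=1, Z=0, Y=2, W=0) weight 1/50
  (X=1, Z=1, Y=2, W=0) weight 3/200
  (X=1, Z=2, Y=2, W=0) weight 1/200
  (X=2, Z=0, Y=1, W=0) weight 9/800
  (X=2, Z=1, Y=1, W=0) weight 27/3200
  … 1 more
Group by X:
  weight(X=0) = 1/50
  weight(X=1) = 1/25
  weight(X=2) = 9/400
Total weight = 1/50 + 1/25 + 9/400 = 33/400
P(X=0 | obs) = 1/50 / 33/400 = 8/33
P(X=1 | obs) = 1/25 / 33/400 = 16/33
P(X=2 | obs) = 9/400 / 33/400 = 3/11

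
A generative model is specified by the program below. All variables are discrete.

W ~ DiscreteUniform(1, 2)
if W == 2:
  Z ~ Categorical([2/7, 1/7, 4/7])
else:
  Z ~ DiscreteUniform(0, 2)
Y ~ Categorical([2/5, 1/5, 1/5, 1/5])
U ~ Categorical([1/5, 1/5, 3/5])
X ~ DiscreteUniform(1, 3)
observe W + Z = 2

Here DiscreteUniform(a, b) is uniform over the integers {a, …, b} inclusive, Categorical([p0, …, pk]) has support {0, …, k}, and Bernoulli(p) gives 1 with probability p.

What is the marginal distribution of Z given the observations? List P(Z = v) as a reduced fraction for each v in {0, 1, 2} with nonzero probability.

P(Z=0) = 6/13, P(Z=1) = 7/13

Enumerate traces; 72 have nonzero weight after conditioning:
  (W=1, Z=1, Y=0, U=0, X=1) weight 1/225
  (W=1, Z=1, Y=0, U=0, X=2) weight 1/225
  (W=1, Z=1, Y=0, U=0, X=3) weight 1/225
  (W=1, Z=1, Y=0, U=1, X=1) weight 1/225
  (W=1, Z=1, Y=0, U=1, X=2) weight 1/225
  (W=1, Z=1, Y=0, U=1, X=3) weight 1/225
  (W=1, Z=1, Y=0, U=2, X=1) weight 1/75
  (W=1, Z=1, Y=0, U=2, X=2) weight 1/75
  (W=2, Z=0, Y=0, U=0, X=1) weight 2/525
  … 63 more
Group by Z:
  weight(Z=0) = 1/7
  weight(Z=1) = 1/6
Total weight = 1/7 + 1/6 = 13/42
P(Z=0 | obs) = 1/7 / 13/42 = 6/13
P(Z=1 | obs) = 1/6 / 13/42 = 7/13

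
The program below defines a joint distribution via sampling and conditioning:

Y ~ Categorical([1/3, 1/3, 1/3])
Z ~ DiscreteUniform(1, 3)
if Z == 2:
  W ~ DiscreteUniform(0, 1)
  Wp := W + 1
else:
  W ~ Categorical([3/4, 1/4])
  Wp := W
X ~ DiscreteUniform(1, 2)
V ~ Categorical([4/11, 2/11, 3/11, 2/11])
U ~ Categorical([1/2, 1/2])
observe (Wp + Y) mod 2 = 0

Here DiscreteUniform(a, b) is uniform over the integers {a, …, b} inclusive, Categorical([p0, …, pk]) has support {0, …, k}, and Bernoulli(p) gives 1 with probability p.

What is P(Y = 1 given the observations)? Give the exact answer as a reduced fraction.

Enumerate traces; 144 have nonzero weight after conditioning:
  (Y=0, Z=1, W=0, X=1, V=0, U=0) weight 1/132
  (Y=0, Z=1, W=0, X=1, V=0, U=1) weight 1/132
  (Y=0, Z=1, W=0, X=1, V=1, U=0) weight 1/264
  (Y=0, Z=1, W=0, X=1, V=1, U=1) weight 1/264
  (Y=0, Z=1, W=0, X=1, V=2, U=0) weight 1/176
  (Y=0, Z=1, W=0, X=1, V=2, U=1) weight 1/176
  (Y=0, Z=1, W=0, X=1, V=3, U=0) weight 1/264
  (Y=0, Z=1, W=0, X=1, V=3, U=1) weight 1/264
  (Y=1, Z=1, W=1, X=1, V=0, U=0) weight 1/396
  (Y=2, Z=1, W=0, X=1, V=0, U=0) weight 1/132
  … 134 more
Group by Y:
  weight(Y=0) = 2/9
  weight(Y=1) = 1/9
  weight(Y=2) = 2/9
Total weight = 2/9 + 1/9 + 2/9 = 5/9
P(Y=0 | obs) = 2/9 / 5/9 = 2/5
P(Y=1 | obs) = 1/9 / 5/9 = 1/5
P(Y=2 | obs) = 2/9 / 5/9 = 2/5

P(Y = 1 | obs) = 1/5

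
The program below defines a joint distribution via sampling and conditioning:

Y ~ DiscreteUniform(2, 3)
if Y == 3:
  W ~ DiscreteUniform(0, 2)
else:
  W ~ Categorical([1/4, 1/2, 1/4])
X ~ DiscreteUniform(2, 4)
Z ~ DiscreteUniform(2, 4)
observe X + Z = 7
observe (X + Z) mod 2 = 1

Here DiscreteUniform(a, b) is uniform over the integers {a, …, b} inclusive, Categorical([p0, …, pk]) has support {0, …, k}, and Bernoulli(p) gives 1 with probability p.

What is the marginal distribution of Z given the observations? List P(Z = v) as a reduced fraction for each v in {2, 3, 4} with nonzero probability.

Enumerate traces; 12 have nonzero weight after conditioning:
  (Y=2, W=0, X=3, Z=4) weight 1/72
  (Y=2, W=0, X=4, Z=3) weight 1/72
  (Y=2, W=1, X=3, Z=4) weight 1/36
  (Y=2, W=1, X=4, Z=3) weight 1/36
  (Y=2, W=2, X=3, Z=4) weight 1/72
  (Y=2, W=2, X=4, Z=3) weight 1/72
  (Y=3, W=0, X=3, Z=4) weight 1/54
  (Y=3, W=0, X=4, Z=3) weight 1/54
  … 4 more
Group by Z:
  weight(Z=3) = 1/9
  weight(Z=4) = 1/9
Total weight = 1/9 + 1/9 = 2/9
P(Z=3 | obs) = 1/9 / 2/9 = 1/2
P(Z=4 | obs) = 1/9 / 2/9 = 1/2

P(Z=3) = 1/2, P(Z=4) = 1/2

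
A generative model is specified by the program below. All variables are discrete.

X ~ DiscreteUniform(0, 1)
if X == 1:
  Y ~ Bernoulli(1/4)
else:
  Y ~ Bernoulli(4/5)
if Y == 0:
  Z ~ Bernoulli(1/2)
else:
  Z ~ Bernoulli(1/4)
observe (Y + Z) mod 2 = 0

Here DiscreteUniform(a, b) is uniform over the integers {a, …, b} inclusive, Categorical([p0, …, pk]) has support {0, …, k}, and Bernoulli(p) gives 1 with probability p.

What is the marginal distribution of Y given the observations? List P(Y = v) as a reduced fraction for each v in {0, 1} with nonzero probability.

Enumerate traces; 4 have nonzero weight after conditioning:
  (X=0, Y=0, Z=0) weight 1/20
  (X=0, Y=1, Z=1) weight 1/10
  (X=1, Y=0, Z=0) weight 3/16
  (X=1, Y=1, Z=1) weight 1/32
Group by Y:
  weight(Y=0) = 19/80
  weight(Y=1) = 21/160
Total weight = 19/80 + 21/160 = 59/160
P(Y=0 | obs) = 19/80 / 59/160 = 38/59
P(Y=1 | obs) = 21/160 / 59/160 = 21/59

P(Y=0) = 38/59, P(Y=1) = 21/59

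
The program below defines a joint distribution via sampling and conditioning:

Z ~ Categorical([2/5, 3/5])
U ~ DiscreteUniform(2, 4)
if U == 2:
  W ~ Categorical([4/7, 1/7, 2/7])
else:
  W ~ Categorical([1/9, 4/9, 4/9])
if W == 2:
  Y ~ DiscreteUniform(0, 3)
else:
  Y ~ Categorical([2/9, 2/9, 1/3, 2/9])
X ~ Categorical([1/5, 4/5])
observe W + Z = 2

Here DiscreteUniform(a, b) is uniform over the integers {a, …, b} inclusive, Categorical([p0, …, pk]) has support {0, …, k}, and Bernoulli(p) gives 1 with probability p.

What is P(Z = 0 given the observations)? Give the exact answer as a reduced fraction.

P(Z = 0 | obs) = 148/343

Enumerate traces; 48 have nonzero weight after conditioning:
  (Z=0, U=2, W=2, Y=0, X=0) weight 1/525
  (Z=0, U=2, W=2, Y=0, X=1) weight 4/525
  (Z=0, U=2, W=2, Y=1, X=0) weight 1/525
  (Z=0, U=2, W=2, Y=1, X=1) weight 4/525
  (Z=0, U=2, W=2, Y=2, X=0) weight 1/525
  (Z=0, U=2, W=2, Y=2, X=1) weight 4/525
  (Z=0, U=2, W=2, Y=3, X=0) weight 1/525
  (Z=0, U=2, W=2, Y=3, X=1) weight 4/525
  (Z=1, U=2, W=1, Y=0, X=0) weight 2/1575
  … 39 more
Group by Z:
  weight(Z=0) = 148/945
  weight(Z=1) = 13/63
Total weight = 148/945 + 13/63 = 49/135
P(Z=0 | obs) = 148/945 / 49/135 = 148/343
P(Z=1 | obs) = 13/63 / 49/135 = 195/343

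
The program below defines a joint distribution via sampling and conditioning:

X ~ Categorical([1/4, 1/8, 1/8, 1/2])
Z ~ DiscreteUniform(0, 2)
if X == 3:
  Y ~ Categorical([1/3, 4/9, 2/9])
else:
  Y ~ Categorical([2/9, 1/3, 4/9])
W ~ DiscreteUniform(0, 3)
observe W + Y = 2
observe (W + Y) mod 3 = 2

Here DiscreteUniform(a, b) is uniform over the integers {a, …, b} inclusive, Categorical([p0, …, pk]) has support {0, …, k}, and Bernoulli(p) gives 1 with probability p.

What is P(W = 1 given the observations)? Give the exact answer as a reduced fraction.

Enumerate traces; 36 have nonzero weight after conditioning:
  (X=0, Z=0, Y=0, W=2) weight 1/216
  (X=0, Z=0, Y=1, W=1) weight 1/144
  (X=0, Z=0, Y=2, W=0) weight 1/108
  (X=0, Z=1, Y=0, W=2) weight 1/216
  (X=0, Z=1, Y=1, W=1) weight 1/144
  (X=0, Z=1, Y=2, W=0) weight 1/108
  (X=0, Z=2, Y=0, W=2) weight 1/216
  (X=0, Z=2, Y=1, W=1) weight 1/144
  … 28 more
Group by W:
  weight(W=0) = 1/12
  weight(W=1) = 7/72
  weight(W=2) = 5/72
Total weight = 1/12 + 7/72 + 5/72 = 1/4
P(W=0 | obs) = 1/12 / 1/4 = 1/3
P(W=1 | obs) = 7/72 / 1/4 = 7/18
P(W=2 | obs) = 5/72 / 1/4 = 5/18

P(W = 1 | obs) = 7/18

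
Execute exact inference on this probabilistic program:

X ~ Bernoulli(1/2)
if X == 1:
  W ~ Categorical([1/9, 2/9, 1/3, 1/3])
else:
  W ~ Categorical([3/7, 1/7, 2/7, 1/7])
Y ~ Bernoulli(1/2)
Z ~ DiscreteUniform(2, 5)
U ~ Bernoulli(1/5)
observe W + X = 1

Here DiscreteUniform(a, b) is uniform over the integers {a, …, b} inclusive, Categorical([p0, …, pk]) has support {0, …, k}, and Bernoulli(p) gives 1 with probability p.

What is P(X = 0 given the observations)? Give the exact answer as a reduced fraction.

P(X = 0 | obs) = 9/16

Enumerate traces; 32 have nonzero weight after conditioning:
  (X=0, W=1, Y=0, Z=2, U=0) weight 1/140
  (X=0, W=1, Y=0, Z=2, U=1) weight 1/560
  (X=0, W=1, Y=0, Z=3, U=0) weight 1/140
  (X=0, W=1, Y=0, Z=3, U=1) weight 1/560
  (X=0, W=1, Y=0, Z=4, U=0) weight 1/140
  (X=0, W=1, Y=0, Z=4, U=1) weight 1/560
  (X=0, W=1, Y=0, Z=5, U=0) weight 1/140
  (X=0, W=1, Y=0, Z=5, U=1) weight 1/560
  (X=1, W=0, Y=0, Z=2, U=0) weight 1/180
  … 23 more
Group by X:
  weight(X=0) = 1/14
  weight(X=1) = 1/18
Total weight = 1/14 + 1/18 = 8/63
P(X=0 | obs) = 1/14 / 8/63 = 9/16
P(X=1 | obs) = 1/18 / 8/63 = 7/16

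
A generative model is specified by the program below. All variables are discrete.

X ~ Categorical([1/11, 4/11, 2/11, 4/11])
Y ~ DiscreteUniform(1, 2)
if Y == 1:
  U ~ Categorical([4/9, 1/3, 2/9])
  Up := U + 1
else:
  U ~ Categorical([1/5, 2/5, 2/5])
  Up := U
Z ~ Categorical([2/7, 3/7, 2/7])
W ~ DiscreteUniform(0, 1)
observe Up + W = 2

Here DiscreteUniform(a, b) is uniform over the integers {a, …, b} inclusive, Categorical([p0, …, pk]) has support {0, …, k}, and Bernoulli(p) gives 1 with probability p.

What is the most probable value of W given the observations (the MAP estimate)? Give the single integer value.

Enumerate traces; 48 have nonzero weight after conditioning:
  (X=0, Y=1, U=0, Z=0, W=1) weight 2/693
  (X=0, Y=1, U=0, Z=1, W=1) weight 1/231
  (X=0, Y=1, U=0, Z=2, W=1) weight 2/693
  (X=0, Y=1, U=1, Z=0, W=0) weight 1/462
  (X=0, Y=1, U=1, Z=1, W=0) weight 1/308
  (X=0, Y=1, U=1, Z=2, W=0) weight 1/462
  (X=0, Y=2, U=1, Z=0, W=1) weight 1/385
  (X=0, Y=2, U=1, Z=1, W=1) weight 3/770
  … 40 more
Group by W:
  weight(W=0) = 11/60
  weight(W=1) = 19/90
Total weight = 11/60 + 19/90 = 71/180
P(W=0 | obs) = 11/60 / 71/180 = 33/71
P(W=1 | obs) = 19/90 / 71/180 = 38/71
argmax = 1

argmax_v P(W = v | obs) = 1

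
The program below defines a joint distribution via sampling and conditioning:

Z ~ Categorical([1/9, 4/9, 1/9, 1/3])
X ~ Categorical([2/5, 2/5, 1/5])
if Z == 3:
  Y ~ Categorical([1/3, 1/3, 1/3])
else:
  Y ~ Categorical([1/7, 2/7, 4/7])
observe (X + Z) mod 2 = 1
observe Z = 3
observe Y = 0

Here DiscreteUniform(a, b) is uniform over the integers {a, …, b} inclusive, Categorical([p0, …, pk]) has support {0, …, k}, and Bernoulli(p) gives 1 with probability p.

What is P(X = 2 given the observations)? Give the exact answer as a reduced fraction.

P(X = 2 | obs) = 1/3

Enumerate traces; 2 have nonzero weight after conditioning:
  (Z=3, X=0, Y=0) weight 2/45
  (Z=3, X=2, Y=0) weight 1/45
Group by X:
  weight(X=0) = 2/45
  weight(X=2) = 1/45
Total weight = 2/45 + 1/45 = 1/15
P(X=0 | obs) = 2/45 / 1/15 = 2/3
P(X=2 | obs) = 1/45 / 1/15 = 1/3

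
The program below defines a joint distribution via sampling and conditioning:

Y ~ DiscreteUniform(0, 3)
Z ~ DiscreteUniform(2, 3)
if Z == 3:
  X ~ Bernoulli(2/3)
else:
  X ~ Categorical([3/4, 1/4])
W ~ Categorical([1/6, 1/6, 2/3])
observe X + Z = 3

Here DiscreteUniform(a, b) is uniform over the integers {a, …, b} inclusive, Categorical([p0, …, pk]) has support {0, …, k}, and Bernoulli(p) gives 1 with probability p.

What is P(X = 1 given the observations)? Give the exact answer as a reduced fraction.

Enumerate traces; 24 have nonzero weight after conditioning:
  (Y=0, Z=2, X=1, W=0) weight 1/192
  (Y=0, Z=2, X=1, W=1) weight 1/192
  (Y=0, Z=2, X=1, W=2) weight 1/48
  (Y=0, Z=3, X=0, W=0) weight 1/144
  (Y=0, Z=3, X=0, W=1) weight 1/144
  (Y=0, Z=3, X=0, W=2) weight 1/36
  (Y=1, Z=2, X=1, W=0) weight 1/192
  (Y=1, Z=2, X=1, W=1) weight 1/192
  … 16 more
Group by X:
  weight(X=0) = 1/6
  weight(X=1) = 1/8
Total weight = 1/6 + 1/8 = 7/24
P(X=0 | obs) = 1/6 / 7/24 = 4/7
P(X=1 | obs) = 1/8 / 7/24 = 3/7

P(X = 1 | obs) = 3/7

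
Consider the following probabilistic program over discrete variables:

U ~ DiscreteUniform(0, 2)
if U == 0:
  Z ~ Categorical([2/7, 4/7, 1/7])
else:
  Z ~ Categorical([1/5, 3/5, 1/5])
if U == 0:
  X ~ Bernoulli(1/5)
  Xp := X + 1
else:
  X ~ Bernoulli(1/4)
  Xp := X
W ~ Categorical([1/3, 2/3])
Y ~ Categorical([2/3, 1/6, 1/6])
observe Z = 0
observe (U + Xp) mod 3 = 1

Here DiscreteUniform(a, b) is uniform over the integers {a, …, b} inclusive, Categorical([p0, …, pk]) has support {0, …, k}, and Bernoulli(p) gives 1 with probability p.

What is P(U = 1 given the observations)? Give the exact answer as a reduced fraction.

P(U = 1 | obs) = 21/53

Enumerate traces; 12 have nonzero weight after conditioning:
  (U=0, Z=0, X=0, W=0, Y=0) weight 16/945
  (U=0, Z=0, X=0, W=0, Y=1) weight 4/945
  (U=0, Z=0, X=0, W=0, Y=2) weight 4/945
  (U=0, Z=0, X=0, W=1, Y=0) weight 32/945
  (U=0, Z=0, X=0, W=1, Y=1) weight 8/945
  (U=0, Z=0, X=0, W=1, Y=2) weight 8/945
  (U=1, Z=0, X=0, W=0, Y=0) weight 1/90
  (U=1, Z=0, X=0, W=0, Y=1) weight 1/360
  … 4 more
Group by U:
  weight(U=0) = 8/105
  weight(U=1) = 1/20
Total weight = 8/105 + 1/20 = 53/420
P(U=0 | obs) = 8/105 / 53/420 = 32/53
P(U=1 | obs) = 1/20 / 53/420 = 21/53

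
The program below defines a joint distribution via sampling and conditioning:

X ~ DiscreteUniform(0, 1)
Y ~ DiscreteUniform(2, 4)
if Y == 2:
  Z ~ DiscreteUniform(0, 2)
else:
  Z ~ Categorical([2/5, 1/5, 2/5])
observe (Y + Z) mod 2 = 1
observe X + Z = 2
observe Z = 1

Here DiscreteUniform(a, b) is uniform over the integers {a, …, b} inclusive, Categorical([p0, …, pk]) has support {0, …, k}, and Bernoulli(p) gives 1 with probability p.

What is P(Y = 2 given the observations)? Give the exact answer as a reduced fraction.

P(Y = 2 | obs) = 5/8

Enumerate traces; 2 have nonzero weight after conditioning:
  (X=1, Y=2, Z=1) weight 1/18
  (X=1, Y=4, Z=1) weight 1/30
Group by Y:
  weight(Y=2) = 1/18
  weight(Y=4) = 1/30
Total weight = 1/18 + 1/30 = 4/45
P(Y=2 | obs) = 1/18 / 4/45 = 5/8
P(Y=4 | obs) = 1/30 / 4/45 = 3/8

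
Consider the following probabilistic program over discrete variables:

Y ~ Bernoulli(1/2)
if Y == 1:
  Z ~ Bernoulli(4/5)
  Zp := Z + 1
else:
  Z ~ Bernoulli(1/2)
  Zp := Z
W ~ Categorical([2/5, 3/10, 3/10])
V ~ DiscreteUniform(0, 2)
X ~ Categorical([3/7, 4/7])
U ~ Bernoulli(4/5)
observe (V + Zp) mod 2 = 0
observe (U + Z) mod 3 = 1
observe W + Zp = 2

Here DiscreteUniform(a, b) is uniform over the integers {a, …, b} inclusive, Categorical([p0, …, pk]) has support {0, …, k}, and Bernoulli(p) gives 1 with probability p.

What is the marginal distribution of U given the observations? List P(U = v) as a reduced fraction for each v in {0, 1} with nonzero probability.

P(U=0) = 79/223, P(U=1) = 144/223

Enumerate traces; 12 have nonzero weight after conditioning:
  (Y=0, Z=0, W=2, V=0, X=0, U=1) weight 3/350
  (Y=0, Z=0, W=2, V=0, X=1, U=1) weight 2/175
  (Y=0, Z=0, W=2, V=2, X=0, U=1) weight 3/350
  (Y=0, Z=0, W=2, V=2, X=1, U=1) weight 2/175
  (Y=0, Z=1, W=1, V=1, X=0, U=0) weight 3/1400
  (Y=0, Z=1, W=1, V=1, X=1, U=0) weight 1/350
  (Y=1, Z=0, W=1, V=1, X=0, U=1) weight 3/875
  (Y=1, Z=0, W=1, V=1, X=1, U=1) weight 4/875
  … 4 more
Group by U:
  weight(U=0) = 79/3000
  weight(U=1) = 6/125
Total weight = 79/3000 + 6/125 = 223/3000
P(U=0 | obs) = 79/3000 / 223/3000 = 79/223
P(U=1 | obs) = 6/125 / 223/3000 = 144/223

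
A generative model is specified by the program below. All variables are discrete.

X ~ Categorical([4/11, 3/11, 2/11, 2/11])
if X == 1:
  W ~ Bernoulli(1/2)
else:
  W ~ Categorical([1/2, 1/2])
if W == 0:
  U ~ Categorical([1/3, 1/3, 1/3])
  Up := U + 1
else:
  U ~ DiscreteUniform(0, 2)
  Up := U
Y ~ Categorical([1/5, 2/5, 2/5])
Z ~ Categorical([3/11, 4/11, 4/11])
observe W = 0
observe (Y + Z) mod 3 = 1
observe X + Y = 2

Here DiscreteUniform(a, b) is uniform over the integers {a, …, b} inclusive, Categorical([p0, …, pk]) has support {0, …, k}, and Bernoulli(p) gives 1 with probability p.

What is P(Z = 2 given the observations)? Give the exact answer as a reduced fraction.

Enumerate traces; 9 have nonzero weight after conditioning:
  (X=0, W=0, U=0, Y=2, Z=2) weight 16/1815
  (X=0, W=0, U=1, Y=2, Z=2) weight 16/1815
  (X=0, W=0, U=2, Y=2, Z=2) weight 16/1815
  (X=1, W=0, U=0, Y=1, Z=0) weight 3/605
  (X=1, W=0, U=1, Y=1, Z=0) weight 3/605
  (X=1, W=0, U=2, Y=1, Z=0) weight 3/605
  (X=2, W=0, U=0, Y=0, Z=1) weight 4/1815
  (X=2, W=0, U=1, Y=0, Z=1) weight 4/1815
  … 1 more
Group by Z:
  weight(Z=0) = 9/605
  weight(Z=1) = 4/605
  weight(Z=2) = 16/605
Total weight = 9/605 + 4/605 + 16/605 = 29/605
P(Z=0 | obs) = 9/605 / 29/605 = 9/29
P(Z=1 | obs) = 4/605 / 29/605 = 4/29
P(Z=2 | obs) = 16/605 / 29/605 = 16/29

P(Z = 2 | obs) = 16/29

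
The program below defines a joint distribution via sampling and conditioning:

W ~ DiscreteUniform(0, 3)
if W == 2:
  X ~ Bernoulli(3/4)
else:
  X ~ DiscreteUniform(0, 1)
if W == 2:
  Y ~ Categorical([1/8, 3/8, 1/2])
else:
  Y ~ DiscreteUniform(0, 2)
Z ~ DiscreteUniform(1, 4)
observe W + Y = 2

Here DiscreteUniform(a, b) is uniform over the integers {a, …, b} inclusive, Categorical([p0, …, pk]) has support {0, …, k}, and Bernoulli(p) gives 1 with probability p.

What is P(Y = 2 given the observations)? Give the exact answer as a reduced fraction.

P(Y = 2 | obs) = 8/19

Enumerate traces; 24 have nonzero weight after conditioning:
  (W=0, X=0, Y=2, Z=1) weight 1/96
  (W=0, X=0, Y=2, Z=2) weight 1/96
  (W=0, X=0, Y=2, Z=3) weight 1/96
  (W=0, X=0, Y=2, Z=4) weight 1/96
  (W=0, X=1, Y=2, Z=1) weight 1/96
  (W=0, X=1, Y=2, Z=2) weight 1/96
  (W=0, X=1, Y=2, Z=3) weight 1/96
  (W=0, X=1, Y=2, Z=4) weight 1/96
  (W=1, X=0, Y=1, Z=1) weight 1/96
  (W=2, X=0, Y=0, Z=1) weight 1/512
  … 14 more
Group by Y:
  weight(Y=0) = 1/32
  weight(Y=1) = 1/12
  weight(Y=2) = 1/12
Total weight = 1/32 + 1/12 + 1/12 = 19/96
P(Y=0 | obs) = 1/32 / 19/96 = 3/19
P(Y=1 | obs) = 1/12 / 19/96 = 8/19
P(Y=2 | obs) = 1/12 / 19/96 = 8/19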